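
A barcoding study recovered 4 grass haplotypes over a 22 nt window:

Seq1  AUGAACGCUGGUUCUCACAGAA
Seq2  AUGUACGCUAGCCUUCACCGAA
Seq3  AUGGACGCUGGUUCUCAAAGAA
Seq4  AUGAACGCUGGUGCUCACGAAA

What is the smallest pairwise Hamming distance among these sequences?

Pairwise Hamming distances:
  Seq1 vs Seq2: 6
  Seq1 vs Seq3: 2
  Seq1 vs Seq4: 3
  Seq2 vs Seq3: 7
  Seq2 vs Seq4: 7
  Seq3 vs Seq4: 5
The smallest is 2, between Seq1 and Seq3.

2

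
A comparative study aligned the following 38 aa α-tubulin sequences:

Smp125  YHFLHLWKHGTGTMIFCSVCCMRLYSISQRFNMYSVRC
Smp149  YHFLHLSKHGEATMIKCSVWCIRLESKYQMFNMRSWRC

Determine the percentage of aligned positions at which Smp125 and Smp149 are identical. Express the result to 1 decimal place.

68.4%

The sequences differ at positions 7 (W/S), 11 (T/E), 12 (G/A), 16 (F/K), 20 (C/W), 22 (M/I), 25 (Y/E), 27 (I/K), 28 (S/Y), 30 (R/M), 34 (Y/R), 36 (V/W).
26 of the 38 sites match, so the percent identity is 26/38 × 100 = 68.4%.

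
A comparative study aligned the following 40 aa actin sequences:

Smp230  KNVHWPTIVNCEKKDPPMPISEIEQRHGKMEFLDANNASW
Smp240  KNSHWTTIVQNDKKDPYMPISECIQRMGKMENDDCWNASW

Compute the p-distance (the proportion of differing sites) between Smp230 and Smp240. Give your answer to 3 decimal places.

0.325

Mismatches occur at site 3 (V↔S), site 6 (P↔T), site 10 (N↔Q), site 11 (C↔N), site 12 (E↔D), site 17 (P↔Y), site 23 (I↔C), site 24 (E↔I), site 27 (H↔M), site 32 (F↔N), site 33 (L↔D), site 35 (A↔C), site 36 (N↔W).
There are 13 differences over 40 sites, so p = 13/40 = 0.325.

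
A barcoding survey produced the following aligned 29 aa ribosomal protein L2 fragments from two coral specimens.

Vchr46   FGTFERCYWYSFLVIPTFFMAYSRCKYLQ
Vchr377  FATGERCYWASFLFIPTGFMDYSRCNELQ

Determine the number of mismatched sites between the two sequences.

The sequences differ at positions 2 (G/A), 4 (F/G), 10 (Y/A), 14 (V/F), 18 (F/G), 21 (A/D), 26 (K/N), 27 (Y/E).
That gives 8 mismatches out of 29 aligned sites, so the Hamming distance is 8.

8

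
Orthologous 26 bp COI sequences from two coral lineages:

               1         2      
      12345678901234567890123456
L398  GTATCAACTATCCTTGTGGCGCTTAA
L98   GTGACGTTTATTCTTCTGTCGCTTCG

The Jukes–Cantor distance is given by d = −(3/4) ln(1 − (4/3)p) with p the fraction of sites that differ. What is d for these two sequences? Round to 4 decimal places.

The sequences differ at positions 3 (A/G), 4 (T/A), 6 (A/G), 7 (A/T), 8 (C/T), 12 (C/T), 16 (G/C), 19 (G/T), 25 (A/C), 26 (A/G).
p = 10/26 = 0.384615.
d = −0.75 · ln(1 − (4/3)·0.384615) = −0.75 · ln(0.487180) = −0.75 · (-0.719122) = 0.5393.

0.5393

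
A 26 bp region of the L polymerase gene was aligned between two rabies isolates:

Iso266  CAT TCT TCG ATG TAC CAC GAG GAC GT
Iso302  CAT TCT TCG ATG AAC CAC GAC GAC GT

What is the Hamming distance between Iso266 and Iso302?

2

Mismatches occur at site 13 (T↔A), site 21 (G↔C).
That gives 2 mismatches out of 26 aligned sites, so the Hamming distance is 2.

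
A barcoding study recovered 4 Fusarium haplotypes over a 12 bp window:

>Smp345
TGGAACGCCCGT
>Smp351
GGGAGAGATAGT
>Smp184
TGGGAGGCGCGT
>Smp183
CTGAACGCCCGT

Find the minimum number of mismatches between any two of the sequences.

2

Pairwise Hamming distances:
  Smp345 vs Smp351: 6
  Smp345 vs Smp184: 3
  Smp345 vs Smp183: 2
  Smp351 vs Smp184: 7
  Smp351 vs Smp183: 7
  Smp184 vs Smp183: 5
The smallest is 2, between Smp345 and Smp183.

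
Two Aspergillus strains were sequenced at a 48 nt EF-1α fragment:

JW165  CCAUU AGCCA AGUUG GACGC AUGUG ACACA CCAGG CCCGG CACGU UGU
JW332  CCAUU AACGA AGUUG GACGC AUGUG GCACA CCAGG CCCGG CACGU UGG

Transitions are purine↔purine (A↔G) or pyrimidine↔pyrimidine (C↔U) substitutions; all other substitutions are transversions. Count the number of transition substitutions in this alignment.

The sequences differ at positions 7 (G/A, transition), 9 (C/G, transversion), 26 (A/G, transition), 48 (U/G, transversion).
Of the 4 differences, 2 transitions and 2 transversions, so the answer is 2.

2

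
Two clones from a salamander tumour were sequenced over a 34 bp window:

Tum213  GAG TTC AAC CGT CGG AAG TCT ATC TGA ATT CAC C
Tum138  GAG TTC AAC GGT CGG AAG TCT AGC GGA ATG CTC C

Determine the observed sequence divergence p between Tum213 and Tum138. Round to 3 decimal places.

0.147

Mismatches occur at site 10 (C/G), site 23 (T/G), site 25 (T/G), site 30 (T/G), site 32 (A/T).
There are 5 differences over 34 sites, so p = 5/34 = 0.147.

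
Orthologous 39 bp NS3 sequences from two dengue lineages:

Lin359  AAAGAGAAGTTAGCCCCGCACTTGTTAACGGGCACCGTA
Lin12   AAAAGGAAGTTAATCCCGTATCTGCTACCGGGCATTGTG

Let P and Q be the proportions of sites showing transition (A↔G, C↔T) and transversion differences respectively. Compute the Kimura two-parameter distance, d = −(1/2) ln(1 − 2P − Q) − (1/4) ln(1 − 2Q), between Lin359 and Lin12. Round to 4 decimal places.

0.4586

The sequences differ at positions 4 (G/A, transition), 5 (A/G, transition), 13 (G/A, transition), 14 (C/T, transition), 19 (C/T, transition), 21 (C/T, transition), 22 (T/C, transition), 25 (T/C, transition), 28 (A/C, transversion), 35 (C/T, transition), 36 (C/T, transition), 39 (A/G, transition).
Of the 12 differences, 11 transitions and 1 transversion over 39 sites: P = 11/39 = 0.282051, Q = 1/39 = 0.025641.
d = −0.5·ln(0.410257) − 0.25·ln(0.948718) = −0.5·(-0.890971) − 0.25·(-0.052644) = 0.4586.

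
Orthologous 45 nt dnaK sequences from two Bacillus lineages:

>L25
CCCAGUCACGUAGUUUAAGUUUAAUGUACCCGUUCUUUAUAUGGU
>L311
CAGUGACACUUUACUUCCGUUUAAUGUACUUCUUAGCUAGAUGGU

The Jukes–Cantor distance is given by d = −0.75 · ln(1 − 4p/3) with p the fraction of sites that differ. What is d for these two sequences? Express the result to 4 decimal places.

The sequences differ at positions 2 (C/A), 3 (C/G), 4 (A/U), 6 (U/A), 10 (G/U), 12 (A/U), 13 (G/A), 14 (U/C), 17 (A/C), 18 (A/C), 30 (C/U), 31 (C/U), 32 (G/C), 35 (C/A), 36 (U/G), 37 (U/C), 40 (U/G).
p = 17/45 = 0.377778.
d = −0.75 · ln(1 − (4/3)·0.377778) = −0.75 · ln(0.496296) = −0.75 · (-0.700583) = 0.5254.

0.5254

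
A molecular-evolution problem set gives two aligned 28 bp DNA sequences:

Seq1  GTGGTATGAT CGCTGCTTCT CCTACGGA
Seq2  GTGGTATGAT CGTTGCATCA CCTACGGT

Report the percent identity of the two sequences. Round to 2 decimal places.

Differing sites — 13:C/T; 17:T/A; 20:T/A; 28:A/T.
24 of the 28 sites match, so the percent identity is 24/28 × 100 = 85.71%.

85.71%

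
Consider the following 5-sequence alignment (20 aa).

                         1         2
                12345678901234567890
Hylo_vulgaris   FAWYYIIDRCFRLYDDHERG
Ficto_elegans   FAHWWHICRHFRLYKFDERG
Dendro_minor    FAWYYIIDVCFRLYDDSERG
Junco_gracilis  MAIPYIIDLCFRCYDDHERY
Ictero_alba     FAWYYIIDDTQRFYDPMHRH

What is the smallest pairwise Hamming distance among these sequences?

Pairwise Hamming distances:
  Hylo_vulgaris vs Ficto_elegans: 9
  Hylo_vulgaris vs Dendro_minor: 2
  Hylo_vulgaris vs Junco_gracilis: 6
  Hylo_vulgaris vs Ictero_alba: 8
  Ficto_elegans vs Dendro_minor: 10
  Ficto_elegans vs Junco_gracilis: 13
  Ficto_elegans vs Ictero_alba: 14
  Dendro_minor vs Junco_gracilis: 7
  Dendro_minor vs Ictero_alba: 8
  Junco_gracilis vs Ictero_alba: 11
The smallest is 2, between Hylo_vulgaris and Dendro_minor.

2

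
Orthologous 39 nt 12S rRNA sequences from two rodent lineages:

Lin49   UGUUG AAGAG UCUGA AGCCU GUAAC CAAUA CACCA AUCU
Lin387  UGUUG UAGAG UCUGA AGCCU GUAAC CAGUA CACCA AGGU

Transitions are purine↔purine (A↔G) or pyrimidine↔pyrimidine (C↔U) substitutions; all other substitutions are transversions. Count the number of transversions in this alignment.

The sequences differ at positions 6 (A/U, transversion), 28 (A/G, transition), 37 (U/G, transversion), 38 (C/G, transversion).
Of the 4 differences, 1 transition and 3 transversions, so the answer is 3.

3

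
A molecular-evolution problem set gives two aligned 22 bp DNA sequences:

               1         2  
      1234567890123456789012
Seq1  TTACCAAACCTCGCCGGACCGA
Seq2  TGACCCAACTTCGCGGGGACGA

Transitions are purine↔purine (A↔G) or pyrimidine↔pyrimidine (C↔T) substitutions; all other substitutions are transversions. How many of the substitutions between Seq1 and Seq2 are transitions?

Differing sites — 2:T/G (Tv); 6:A/C (Tv); 10:C/T (Ti); 15:C/G (Tv); 18:A/G (Ti); 19:C/A (Tv).
Of the 6 differences, 2 transitions and 4 transversions, so the answer is 2.

2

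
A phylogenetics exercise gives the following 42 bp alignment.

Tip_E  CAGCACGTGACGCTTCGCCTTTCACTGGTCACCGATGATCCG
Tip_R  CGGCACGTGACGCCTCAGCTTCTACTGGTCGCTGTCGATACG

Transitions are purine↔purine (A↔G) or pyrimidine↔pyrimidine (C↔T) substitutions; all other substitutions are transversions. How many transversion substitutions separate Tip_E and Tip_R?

The sequences differ at positions 2 (A/G, transition), 14 (T/C, transition), 17 (G/A, transition), 18 (C/G, transversion), 22 (T/C, transition), 23 (C/T, transition), 31 (A/G, transition), 33 (C/T, transition), 35 (A/T, transversion), 36 (T/C, transition), 40 (C/A, transversion).
Of the 11 differences, 8 transitions and 3 transversions, so the answer is 3.

3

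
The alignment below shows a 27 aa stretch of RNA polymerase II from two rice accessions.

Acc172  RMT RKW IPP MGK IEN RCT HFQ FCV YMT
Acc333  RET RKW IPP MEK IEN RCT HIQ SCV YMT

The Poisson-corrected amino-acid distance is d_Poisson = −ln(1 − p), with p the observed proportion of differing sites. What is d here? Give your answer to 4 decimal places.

Differing sites — 2:M/E; 11:G/E; 20:F/I; 22:F/S.
p = 4/27 = 0.148148.
d = −ln(1 − 0.148148) = −ln(0.851852) = 0.1603.

0.1603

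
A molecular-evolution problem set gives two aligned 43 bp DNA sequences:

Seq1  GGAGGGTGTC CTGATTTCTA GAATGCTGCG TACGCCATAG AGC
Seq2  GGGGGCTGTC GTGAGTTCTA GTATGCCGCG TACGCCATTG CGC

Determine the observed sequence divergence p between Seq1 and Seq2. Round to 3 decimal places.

Mismatches occur at site 3 (A→G), site 6 (G→C), site 11 (C→G), site 15 (T→G), site 22 (A→T), site 27 (T→C), site 39 (A→T), site 41 (A→C).
There are 8 differences over 43 sites, so p = 8/43 = 0.186.

0.186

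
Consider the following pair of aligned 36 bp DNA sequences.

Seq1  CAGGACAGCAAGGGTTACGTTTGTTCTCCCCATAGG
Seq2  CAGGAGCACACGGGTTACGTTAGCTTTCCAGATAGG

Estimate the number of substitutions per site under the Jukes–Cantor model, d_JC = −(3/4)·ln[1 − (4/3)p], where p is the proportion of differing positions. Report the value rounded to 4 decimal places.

Differing sites — 6:C/G; 7:A/C; 8:G/A; 11:A/C; 22:T/A; 24:T/C; 26:C/T; 30:C/A; 31:C/G.
p = 9/36 = 0.250000.
d = −0.75 · ln(1 − (4/3)·0.250000) = −0.75 · ln(0.666667) = −0.75 · (-0.405465) = 0.3041.

0.3041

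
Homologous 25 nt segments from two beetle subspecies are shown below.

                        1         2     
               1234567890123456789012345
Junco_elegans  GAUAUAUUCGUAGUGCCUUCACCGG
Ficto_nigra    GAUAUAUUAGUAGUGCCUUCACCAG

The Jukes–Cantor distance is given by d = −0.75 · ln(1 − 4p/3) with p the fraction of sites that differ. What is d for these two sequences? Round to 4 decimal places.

0.0846

The sequences differ at positions 9 (C/A), 24 (G/A).
p = 2/25 = 0.080000.
d = −0.75 · ln(1 − (4/3)·0.080000) = −0.75 · ln(0.893333) = −0.75 · (-0.112796) = 0.0846.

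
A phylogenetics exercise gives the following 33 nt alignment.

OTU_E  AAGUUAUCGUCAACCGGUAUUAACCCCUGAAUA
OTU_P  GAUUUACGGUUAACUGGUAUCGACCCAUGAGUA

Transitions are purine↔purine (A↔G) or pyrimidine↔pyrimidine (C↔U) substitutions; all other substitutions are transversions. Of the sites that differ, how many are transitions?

7

Differing sites — 1:A/G (Ti); 3:G/U (Tv); 7:U/C (Ti); 8:C/G (Tv); 11:C/U (Ti); 15:C/U (Ti); 21:U/C (Ti); 22:A/G (Ti); 27:C/A (Tv); 31:A/G (Ti).
Of the 10 differences, 7 transitions and 3 transversions, so the answer is 7.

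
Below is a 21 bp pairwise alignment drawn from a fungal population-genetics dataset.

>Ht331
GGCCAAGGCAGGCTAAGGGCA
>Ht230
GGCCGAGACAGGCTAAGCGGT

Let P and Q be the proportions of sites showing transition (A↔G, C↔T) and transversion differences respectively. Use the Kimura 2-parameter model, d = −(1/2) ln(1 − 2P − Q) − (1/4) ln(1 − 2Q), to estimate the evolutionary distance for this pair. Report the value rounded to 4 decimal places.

0.2869

Differing sites — 5:A/G (Ti); 8:G/A (Ti); 18:G/C (Tv); 20:C/G (Tv); 21:A/T (Tv).
Of the 5 differences, 2 transitions and 3 transversions over 21 sites: P = 2/21 = 0.095238, Q = 3/21 = 0.142857.
d = −0.5·ln(0.666667) − 0.25·ln(0.714286) = −0.5·(-0.405465) − 0.25·(-0.336472) = 0.2869.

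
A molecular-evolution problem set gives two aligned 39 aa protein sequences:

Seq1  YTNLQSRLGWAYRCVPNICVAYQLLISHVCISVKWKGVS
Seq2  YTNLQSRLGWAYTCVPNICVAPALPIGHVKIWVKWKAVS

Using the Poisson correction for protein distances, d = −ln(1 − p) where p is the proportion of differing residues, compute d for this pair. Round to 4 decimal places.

Differing sites — 13:R/T; 22:Y/P; 23:Q/A; 25:L/P; 27:S/G; 30:C/K; 32:S/W; 37:G/A.
p = 8/39 = 0.205128.
d = −ln(1 − 0.205128) = −ln(0.794872) = 0.2296.

0.2296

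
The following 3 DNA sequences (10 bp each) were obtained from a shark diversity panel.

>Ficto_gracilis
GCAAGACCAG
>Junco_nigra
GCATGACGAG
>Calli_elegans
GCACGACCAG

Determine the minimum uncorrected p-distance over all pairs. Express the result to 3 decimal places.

0.100

Pairwise Hamming distances:
  Ficto_gracilis vs Junco_nigra: 2
  Ficto_gracilis vs Calli_elegans: 1
  Junco_nigra vs Calli_elegans: 2
The smallest is 1 mismatch, between Ficto_gracilis and Calli_elegans; p = 1/10 = 0.100.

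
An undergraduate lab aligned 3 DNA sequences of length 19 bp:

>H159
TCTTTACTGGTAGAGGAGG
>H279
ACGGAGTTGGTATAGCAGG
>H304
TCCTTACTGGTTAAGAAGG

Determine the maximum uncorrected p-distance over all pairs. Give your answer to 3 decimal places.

0.474

Pairwise Hamming distances:
  H159 vs H279: 8
  H159 vs H304: 4
  H279 vs H304: 9
The largest is 9 mismatches, between H279 and H304; p = 9/19 = 0.474.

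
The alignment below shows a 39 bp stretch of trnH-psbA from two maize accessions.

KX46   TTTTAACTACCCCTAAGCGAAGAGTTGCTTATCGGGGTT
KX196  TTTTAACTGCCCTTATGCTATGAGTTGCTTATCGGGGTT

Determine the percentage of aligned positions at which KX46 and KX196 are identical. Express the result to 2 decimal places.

87.18%

The sequences differ at positions 9 (A/G), 13 (C/T), 16 (A/T), 19 (G/T), 21 (A/T).
34 of the 39 sites match, so the percent identity is 34/39 × 100 = 87.18%.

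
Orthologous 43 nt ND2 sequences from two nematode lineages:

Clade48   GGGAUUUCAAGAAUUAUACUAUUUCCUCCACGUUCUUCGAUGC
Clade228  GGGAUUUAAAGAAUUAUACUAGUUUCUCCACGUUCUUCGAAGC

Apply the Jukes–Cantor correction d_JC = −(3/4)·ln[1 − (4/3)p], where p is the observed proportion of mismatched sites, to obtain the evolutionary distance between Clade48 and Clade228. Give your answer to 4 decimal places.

Mismatches occur at site 8 (C/A), site 22 (U/G), site 25 (C/U), site 41 (U/A).
p = 4/43 = 0.093023.
d = −0.75 · ln(1 − (4/3)·0.093023) = −0.75 · ln(0.875969) = −0.75 · (-0.132425) = 0.0993.

0.0993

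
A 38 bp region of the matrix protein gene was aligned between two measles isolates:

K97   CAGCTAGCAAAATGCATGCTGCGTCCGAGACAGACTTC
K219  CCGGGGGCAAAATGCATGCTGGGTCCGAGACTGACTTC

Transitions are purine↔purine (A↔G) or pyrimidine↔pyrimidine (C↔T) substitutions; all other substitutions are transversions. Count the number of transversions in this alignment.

Mismatches occur at site 2 (A↔C, transversion), site 4 (C↔G, transversion), site 5 (T↔G, transversion), site 6 (A↔G, transition), site 22 (C↔G, transversion), site 32 (A↔T, transversion).
Of the 6 differences, 1 transition and 5 transversions, so the answer is 5.

5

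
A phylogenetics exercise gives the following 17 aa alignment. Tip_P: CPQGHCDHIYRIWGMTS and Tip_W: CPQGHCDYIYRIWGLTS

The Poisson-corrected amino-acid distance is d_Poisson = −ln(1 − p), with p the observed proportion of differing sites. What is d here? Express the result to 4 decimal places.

Differing sites — 8:H/Y; 15:M/L.
p = 2/17 = 0.117647.
d = −ln(1 − 0.117647) = −ln(0.882353) = 0.1252.

0.1252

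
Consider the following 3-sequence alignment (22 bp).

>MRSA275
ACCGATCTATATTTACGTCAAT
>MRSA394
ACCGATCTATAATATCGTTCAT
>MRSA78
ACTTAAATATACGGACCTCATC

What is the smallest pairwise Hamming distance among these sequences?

Pairwise Hamming distances:
  MRSA275 vs MRSA394: 5
  MRSA275 vs MRSA78: 10
  MRSA394 vs MRSA78: 13
The smallest is 5, between MRSA275 and MRSA394.

5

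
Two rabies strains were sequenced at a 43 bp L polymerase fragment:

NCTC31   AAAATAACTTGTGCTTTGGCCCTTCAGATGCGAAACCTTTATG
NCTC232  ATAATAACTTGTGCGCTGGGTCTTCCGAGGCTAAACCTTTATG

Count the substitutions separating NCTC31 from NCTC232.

The sequences differ at positions 2 (A/T), 15 (T/G), 16 (T/C), 20 (C/G), 21 (C/T), 26 (A/C), 29 (T/G), 32 (G/T).
That gives 8 mismatches out of 43 aligned sites, so the Hamming distance is 8.

8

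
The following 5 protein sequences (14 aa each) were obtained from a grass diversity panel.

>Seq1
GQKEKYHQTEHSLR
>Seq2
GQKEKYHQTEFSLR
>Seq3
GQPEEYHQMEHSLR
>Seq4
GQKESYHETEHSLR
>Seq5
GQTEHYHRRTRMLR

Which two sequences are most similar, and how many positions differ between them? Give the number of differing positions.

1

Pairwise Hamming distances:
  Seq1 vs Seq2: 1
  Seq1 vs Seq3: 3
  Seq1 vs Seq4: 2
  Seq1 vs Seq5: 7
  Seq2 vs Seq3: 4
  Seq2 vs Seq4: 3
  Seq2 vs Seq5: 7
  Seq3 vs Seq4: 4
  Seq3 vs Seq5: 7
  Seq4 vs Seq5: 7
The smallest is 1, between Seq1 and Seq2.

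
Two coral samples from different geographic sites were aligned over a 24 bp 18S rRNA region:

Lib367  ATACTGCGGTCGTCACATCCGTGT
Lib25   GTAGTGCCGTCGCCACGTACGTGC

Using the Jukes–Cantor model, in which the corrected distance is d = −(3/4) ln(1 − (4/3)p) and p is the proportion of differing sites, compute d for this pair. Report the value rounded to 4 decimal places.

0.3694

The sequences differ at positions 1 (A/G), 4 (C/G), 8 (G/C), 13 (T/C), 17 (A/G), 19 (C/A), 24 (T/C).
p = 7/24 = 0.291667.
d = −0.75 · ln(1 − (4/3)·0.291667) = −0.75 · ln(0.611111) = −0.75 · (-0.492477) = 0.3694.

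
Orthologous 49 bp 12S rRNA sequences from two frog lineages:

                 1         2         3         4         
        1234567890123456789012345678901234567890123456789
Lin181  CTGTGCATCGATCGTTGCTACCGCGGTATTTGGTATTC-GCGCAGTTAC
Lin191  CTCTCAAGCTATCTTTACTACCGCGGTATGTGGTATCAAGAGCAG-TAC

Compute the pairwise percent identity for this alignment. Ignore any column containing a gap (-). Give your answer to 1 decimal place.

76.6%

Excluding the 2 gap columns leaves 47 comparable sites.
Mismatches occur at site 3 (G→C), site 5 (G→C), site 6 (C→A), site 8 (T→G), site 10 (G→T), site 14 (G→T), site 17 (G→A), site 30 (T→G), site 37 (T→C), site 38 (C→A), site 41 (C→A).
36 of the 47 comparable sites match, so the percent identity is 36/47 × 100 = 76.6%.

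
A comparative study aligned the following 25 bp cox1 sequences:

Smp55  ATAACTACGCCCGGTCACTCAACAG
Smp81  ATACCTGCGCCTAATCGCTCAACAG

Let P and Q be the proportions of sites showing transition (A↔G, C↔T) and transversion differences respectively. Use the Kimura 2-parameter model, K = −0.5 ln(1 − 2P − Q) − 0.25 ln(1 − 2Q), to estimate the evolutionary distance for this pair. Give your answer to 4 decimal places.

0.3108

The sequences differ at positions 4 (A/C, transversion), 7 (A/G, transition), 12 (C/T, transition), 13 (G/A, transition), 14 (G/A, transition), 17 (A/G, transition).
Of the 6 differences, 5 transitions and 1 transversion over 25 sites: P = 5/25 = 0.200000, Q = 1/25 = 0.040000.
d = −0.5·ln(0.560000) − 0.25·ln(0.920000) = −0.5·(-0.579818) − 0.25·(-0.083382) = 0.3108.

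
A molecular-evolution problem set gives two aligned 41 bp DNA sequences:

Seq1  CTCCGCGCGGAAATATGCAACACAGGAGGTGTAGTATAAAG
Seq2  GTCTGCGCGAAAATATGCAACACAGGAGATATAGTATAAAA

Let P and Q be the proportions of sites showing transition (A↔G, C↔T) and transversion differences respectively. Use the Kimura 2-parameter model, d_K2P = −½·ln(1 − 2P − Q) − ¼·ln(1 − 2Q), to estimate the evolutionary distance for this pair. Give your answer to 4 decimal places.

Differing sites — 1:C/G (Tv); 4:C/T (Ti); 10:G/A (Ti); 29:G/A (Ti); 31:G/A (Ti); 41:G/A (Ti).
Of the 6 differences, 5 transitions and 1 transversion over 41 sites: P = 5/41 = 0.121951, Q = 1/41 = 0.024390.
d = −0.5·ln(0.731708) − 0.25·ln(0.951220) = −0.5·(-0.312374) − 0.25·(-0.050010) = 0.1687.

0.1687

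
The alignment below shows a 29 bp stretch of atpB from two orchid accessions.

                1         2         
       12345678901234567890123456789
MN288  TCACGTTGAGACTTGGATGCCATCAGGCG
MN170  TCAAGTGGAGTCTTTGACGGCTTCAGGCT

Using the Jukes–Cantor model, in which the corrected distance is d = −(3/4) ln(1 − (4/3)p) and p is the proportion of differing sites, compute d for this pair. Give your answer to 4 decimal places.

Mismatches occur at site 4 (C→A), site 7 (T→G), site 11 (A→T), site 15 (G→T), site 18 (T→C), site 20 (C→G), site 22 (A→T), site 29 (G→T).
p = 8/29 = 0.275862.
d = −0.75 · ln(1 − (4/3)·0.275862) = −0.75 · ln(0.632184) = −0.75 · (-0.458575) = 0.3439.

0.3439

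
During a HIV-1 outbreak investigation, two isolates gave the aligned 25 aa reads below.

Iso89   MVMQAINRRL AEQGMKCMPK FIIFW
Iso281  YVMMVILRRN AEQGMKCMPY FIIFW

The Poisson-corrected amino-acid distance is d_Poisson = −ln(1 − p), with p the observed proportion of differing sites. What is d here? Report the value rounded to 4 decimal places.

0.2744

Mismatches occur at site 1 (M/Y), site 4 (Q/M), site 5 (A/V), site 7 (N/L), site 10 (L/N), site 20 (K/Y).
p = 6/25 = 0.240000.
d = −ln(1 − 0.240000) = −ln(0.760000) = 0.2744.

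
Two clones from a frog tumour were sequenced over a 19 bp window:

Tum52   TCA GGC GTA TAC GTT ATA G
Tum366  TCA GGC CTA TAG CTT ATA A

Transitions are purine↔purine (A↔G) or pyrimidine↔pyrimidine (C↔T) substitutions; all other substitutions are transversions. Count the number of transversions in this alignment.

3

Mismatches occur at site 7 (G/C, transversion), site 12 (C/G, transversion), site 13 (G/C, transversion), site 19 (G/A, transition).
Of the 4 differences, 1 transition and 3 transversions, so the answer is 3.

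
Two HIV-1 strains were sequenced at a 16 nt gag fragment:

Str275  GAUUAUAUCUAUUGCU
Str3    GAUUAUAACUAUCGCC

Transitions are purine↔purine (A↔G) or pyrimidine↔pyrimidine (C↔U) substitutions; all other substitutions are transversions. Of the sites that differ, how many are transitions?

Mismatches occur at site 8 (U→A, transversion), site 13 (U→C, transition), site 16 (U→C, transition).
Of the 3 differences, 2 transitions and 1 transversion, so the answer is 2.

2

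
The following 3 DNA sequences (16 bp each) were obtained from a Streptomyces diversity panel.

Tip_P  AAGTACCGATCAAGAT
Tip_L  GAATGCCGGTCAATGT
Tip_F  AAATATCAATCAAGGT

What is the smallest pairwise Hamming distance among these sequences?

4

Pairwise Hamming distances:
  Tip_P vs Tip_L: 6
  Tip_P vs Tip_F: 4
  Tip_L vs Tip_F: 6
The smallest is 4, between Tip_P and Tip_F.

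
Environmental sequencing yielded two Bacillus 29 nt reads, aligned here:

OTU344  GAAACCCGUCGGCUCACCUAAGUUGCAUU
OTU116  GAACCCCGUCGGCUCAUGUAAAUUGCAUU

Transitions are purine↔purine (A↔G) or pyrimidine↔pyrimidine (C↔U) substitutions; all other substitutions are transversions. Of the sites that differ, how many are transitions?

2

Differing sites — 4:A/C (Tv); 17:C/U (Ti); 18:C/G (Tv); 22:G/A (Ti).
Of the 4 differences, 2 transitions and 2 transversions, so the answer is 2.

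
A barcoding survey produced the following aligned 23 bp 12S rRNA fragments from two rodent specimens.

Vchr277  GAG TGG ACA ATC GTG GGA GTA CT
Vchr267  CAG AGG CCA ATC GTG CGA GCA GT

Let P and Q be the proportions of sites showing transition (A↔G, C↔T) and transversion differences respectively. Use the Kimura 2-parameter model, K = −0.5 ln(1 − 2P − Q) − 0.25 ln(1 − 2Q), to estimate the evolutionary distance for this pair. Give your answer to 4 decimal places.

The sequences differ at positions 1 (G/C, transversion), 4 (T/A, transversion), 7 (A/C, transversion), 16 (G/C, transversion), 20 (T/C, transition), 22 (C/G, transversion).
Of the 6 differences, 1 transition and 5 transversions over 23 sites: P = 1/23 = 0.043478, Q = 5/23 = 0.217391.
d = −0.5·ln(0.695653) − 0.25·ln(0.565218) = −0.5·(-0.362904) − 0.25·(-0.570544) = 0.3241.

0.3241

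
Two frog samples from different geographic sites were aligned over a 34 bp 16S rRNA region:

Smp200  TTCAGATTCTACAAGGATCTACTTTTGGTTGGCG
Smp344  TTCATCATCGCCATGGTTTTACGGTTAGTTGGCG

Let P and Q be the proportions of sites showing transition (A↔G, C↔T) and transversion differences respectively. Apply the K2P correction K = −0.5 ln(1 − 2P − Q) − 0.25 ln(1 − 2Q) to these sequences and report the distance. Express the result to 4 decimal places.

0.4294

The sequences differ at positions 5 (G/T, transversion), 6 (A/C, transversion), 7 (T/A, transversion), 10 (T/G, transversion), 11 (A/C, transversion), 14 (A/T, transversion), 17 (A/T, transversion), 19 (C/T, transition), 23 (T/G, transversion), 24 (T/G, transversion), 27 (G/A, transition).
Of the 11 differences, 2 transitions and 9 transversions over 34 sites: P = 2/34 = 0.058824, Q = 9/34 = 0.264706.
d = −0.5·ln(0.617646) − 0.25·ln(0.470588) = −0.5·(-0.481840) − 0.25·(-0.753772) = 0.4294.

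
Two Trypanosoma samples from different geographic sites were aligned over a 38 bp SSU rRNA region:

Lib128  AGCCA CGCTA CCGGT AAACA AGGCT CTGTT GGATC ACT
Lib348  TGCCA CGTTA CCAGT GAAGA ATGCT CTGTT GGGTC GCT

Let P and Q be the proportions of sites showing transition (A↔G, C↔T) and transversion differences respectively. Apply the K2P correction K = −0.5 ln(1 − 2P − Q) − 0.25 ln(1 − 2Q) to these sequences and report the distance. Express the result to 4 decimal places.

Differing sites — 1:A/T (Tv); 8:C/T (Ti); 13:G/A (Ti); 16:A/G (Ti); 19:C/G (Tv); 22:G/T (Tv); 33:A/G (Ti); 36:A/G (Ti).
Of the 8 differences, 5 transitions and 3 transversions over 38 sites: P = 5/38 = 0.131579, Q = 3/38 = 0.078947.
d = −0.5·ln(0.657895) − 0.25·ln(0.842106) = −0.5·(-0.418710) − 0.25·(-0.171849) = 0.2523.

0.2523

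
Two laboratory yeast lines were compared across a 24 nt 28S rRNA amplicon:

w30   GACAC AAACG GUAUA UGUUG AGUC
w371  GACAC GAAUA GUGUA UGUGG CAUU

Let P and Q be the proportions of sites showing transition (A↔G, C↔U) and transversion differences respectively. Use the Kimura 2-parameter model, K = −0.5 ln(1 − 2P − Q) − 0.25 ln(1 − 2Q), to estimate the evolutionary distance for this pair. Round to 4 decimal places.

The sequences differ at positions 6 (A/G, transition), 9 (C/U, transition), 10 (G/A, transition), 13 (A/G, transition), 19 (U/G, transversion), 21 (A/C, transversion), 22 (G/A, transition), 24 (C/U, transition).
Of the 8 differences, 6 transitions and 2 transversions over 24 sites: P = 6/24 = 0.250000, Q = 2/24 = 0.083333.
d = −0.5·ln(0.416667) − 0.25·ln(0.833334) = −0.5·(-0.875468) − 0.25·(-0.182321) = 0.4833.

0.4833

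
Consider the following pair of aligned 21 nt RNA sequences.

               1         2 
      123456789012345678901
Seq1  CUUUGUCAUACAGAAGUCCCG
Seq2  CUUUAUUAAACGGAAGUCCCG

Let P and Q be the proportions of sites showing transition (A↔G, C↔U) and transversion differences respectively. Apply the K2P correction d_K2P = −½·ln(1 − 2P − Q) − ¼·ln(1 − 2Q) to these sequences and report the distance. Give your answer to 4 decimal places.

0.2278

Mismatches occur at site 5 (G→A, transition), site 7 (C→U, transition), site 9 (U→A, transversion), site 12 (A→G, transition).
Of the 4 differences, 3 transitions and 1 transversion over 21 sites: P = 3/21 = 0.142857, Q = 1/21 = 0.047619.
d = −0.5·ln(0.666667) − 0.25·ln(0.904762) = −0.5·(-0.405465) − 0.25·(-0.100083) = 0.2278.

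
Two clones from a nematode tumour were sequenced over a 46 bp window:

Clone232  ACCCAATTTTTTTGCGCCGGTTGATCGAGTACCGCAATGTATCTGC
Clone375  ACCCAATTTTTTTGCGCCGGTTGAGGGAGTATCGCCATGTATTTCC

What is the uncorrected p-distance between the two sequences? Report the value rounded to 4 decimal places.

Differing sites — 25:T/G; 26:C/G; 32:C/T; 36:A/C; 43:C/T; 45:G/C.
There are 6 differences over 46 sites, so p = 6/46 = 0.1304.

0.1304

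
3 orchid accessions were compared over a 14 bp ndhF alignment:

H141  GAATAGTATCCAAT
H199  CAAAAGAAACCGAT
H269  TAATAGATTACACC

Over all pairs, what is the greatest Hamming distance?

Pairwise Hamming distances:
  H141 vs H199: 5
  H141 vs H269: 6
  H199 vs H269: 8
The largest is 8, between H199 and H269.

8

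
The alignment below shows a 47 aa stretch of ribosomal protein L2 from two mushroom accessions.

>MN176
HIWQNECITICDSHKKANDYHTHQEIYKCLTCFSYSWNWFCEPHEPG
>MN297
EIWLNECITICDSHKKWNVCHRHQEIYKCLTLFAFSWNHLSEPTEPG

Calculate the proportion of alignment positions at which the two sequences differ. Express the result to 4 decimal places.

0.2766

Differing sites — 1:H/E; 4:Q/L; 17:A/W; 19:D/V; 20:Y/C; 22:T/R; 32:C/L; 34:S/A; 35:Y/F; 39:W/H; 40:F/L; 41:C/S; 44:H/T.
There are 13 differences over 47 sites, so p = 13/47 = 0.2766.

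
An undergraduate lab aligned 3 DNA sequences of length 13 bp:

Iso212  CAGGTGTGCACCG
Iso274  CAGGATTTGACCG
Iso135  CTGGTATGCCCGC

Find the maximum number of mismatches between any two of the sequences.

8

Pairwise Hamming distances:
  Iso212 vs Iso274: 4
  Iso212 vs Iso135: 5
  Iso274 vs Iso135: 8
The largest is 8, between Iso274 and Iso135.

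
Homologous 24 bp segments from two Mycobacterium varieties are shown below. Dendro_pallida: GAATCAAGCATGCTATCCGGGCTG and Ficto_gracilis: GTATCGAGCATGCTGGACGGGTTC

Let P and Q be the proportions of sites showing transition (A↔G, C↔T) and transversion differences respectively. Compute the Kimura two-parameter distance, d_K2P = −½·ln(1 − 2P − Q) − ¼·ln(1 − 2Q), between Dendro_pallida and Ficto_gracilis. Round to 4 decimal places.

Differing sites — 2:A/T (Tv); 6:A/G (Ti); 15:A/G (Ti); 16:T/G (Tv); 17:C/A (Tv); 22:C/T (Ti); 24:G/C (Tv).
Of the 7 differences, 3 transitions and 4 transversions over 24 sites: P = 3/24 = 0.125000, Q = 4/24 = 0.166667.
d = −0.5·ln(0.583333) − 0.25·ln(0.666666) = −0.5·(-0.538997) − 0.25·(-0.405466) = 0.3709.

0.3709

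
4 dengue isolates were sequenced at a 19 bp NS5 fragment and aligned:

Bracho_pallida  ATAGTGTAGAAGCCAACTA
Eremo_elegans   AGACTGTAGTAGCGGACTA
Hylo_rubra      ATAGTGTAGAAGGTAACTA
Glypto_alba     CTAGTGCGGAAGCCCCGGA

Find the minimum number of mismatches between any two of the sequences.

Pairwise Hamming distances:
  Bracho_pallida vs Eremo_elegans: 5
  Bracho_pallida vs Hylo_rubra: 2
  Bracho_pallida vs Glypto_alba: 7
  Eremo_elegans vs Hylo_rubra: 6
  Eremo_elegans vs Glypto_alba: 11
  Hylo_rubra vs Glypto_alba: 9
The smallest is 2, between Bracho_pallida and Hylo_rubra.

2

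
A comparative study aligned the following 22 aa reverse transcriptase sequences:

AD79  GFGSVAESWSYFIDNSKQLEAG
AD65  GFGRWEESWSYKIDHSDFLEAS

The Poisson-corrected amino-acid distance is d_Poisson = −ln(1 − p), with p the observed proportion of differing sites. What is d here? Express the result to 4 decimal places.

0.4520

Mismatches occur at site 4 (S↔R), site 5 (V↔W), site 6 (A↔E), site 12 (F↔K), site 15 (N↔H), site 17 (K↔D), site 18 (Q↔F), site 22 (G↔S).
p = 8/22 = 0.363636.
d = −ln(1 − 0.363636) = −ln(0.636364) = 0.4520.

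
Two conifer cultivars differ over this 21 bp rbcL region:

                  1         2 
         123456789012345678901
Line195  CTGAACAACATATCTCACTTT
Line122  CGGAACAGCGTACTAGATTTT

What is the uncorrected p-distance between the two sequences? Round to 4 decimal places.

Differing sites — 2:T/G; 8:A/G; 10:A/G; 13:T/C; 14:C/T; 15:T/A; 16:C/G; 18:C/T.
There are 8 differences over 21 sites, so p = 8/21 = 0.3810.

0.3810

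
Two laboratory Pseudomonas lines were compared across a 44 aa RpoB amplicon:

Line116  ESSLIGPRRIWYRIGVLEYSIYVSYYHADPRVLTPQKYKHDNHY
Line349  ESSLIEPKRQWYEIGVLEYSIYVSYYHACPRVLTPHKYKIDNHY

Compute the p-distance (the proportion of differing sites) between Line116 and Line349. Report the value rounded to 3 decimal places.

The sequences differ at positions 6 (G/E), 8 (R/K), 10 (I/Q), 13 (R/E), 29 (D/C), 36 (Q/H), 40 (H/I).
There are 7 differences over 44 sites, so p = 7/44 = 0.159.

0.159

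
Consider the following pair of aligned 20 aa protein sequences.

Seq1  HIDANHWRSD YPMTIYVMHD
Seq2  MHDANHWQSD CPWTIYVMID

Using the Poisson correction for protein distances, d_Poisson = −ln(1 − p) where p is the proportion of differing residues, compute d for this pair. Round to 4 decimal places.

0.3567

The sequences differ at positions 1 (H/M), 2 (I/H), 8 (R/Q), 11 (Y/C), 13 (M/W), 19 (H/I).
p = 6/20 = 0.300000.
d = −ln(1 − 0.300000) = −ln(0.700000) = 0.3567.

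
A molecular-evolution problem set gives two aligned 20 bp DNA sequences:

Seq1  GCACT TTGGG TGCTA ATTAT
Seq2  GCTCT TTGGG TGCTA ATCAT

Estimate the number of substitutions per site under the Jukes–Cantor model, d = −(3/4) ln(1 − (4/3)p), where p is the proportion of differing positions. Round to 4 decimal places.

The sequences differ at positions 3 (A/T), 18 (T/C).
p = 2/20 = 0.100000.
d = −0.75 · ln(1 − (4/3)·0.100000) = −0.75 · ln(0.866667) = −0.75 · (-0.143100) = 0.1073.

0.1073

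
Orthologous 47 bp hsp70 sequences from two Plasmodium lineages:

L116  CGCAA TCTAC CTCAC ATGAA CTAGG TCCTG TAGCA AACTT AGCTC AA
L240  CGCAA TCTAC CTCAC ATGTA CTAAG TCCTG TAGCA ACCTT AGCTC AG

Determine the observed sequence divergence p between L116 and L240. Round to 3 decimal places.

Differing sites — 19:A/T; 24:G/A; 37:A/C; 47:A/G.
There are 4 differences over 47 sites, so p = 4/47 = 0.085.

0.085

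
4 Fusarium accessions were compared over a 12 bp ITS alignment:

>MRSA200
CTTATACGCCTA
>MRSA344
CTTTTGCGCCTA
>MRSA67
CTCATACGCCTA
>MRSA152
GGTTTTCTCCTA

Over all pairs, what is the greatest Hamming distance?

Pairwise Hamming distances:
  MRSA200 vs MRSA344: 2
  MRSA200 vs MRSA67: 1
  MRSA200 vs MRSA152: 5
  MRSA344 vs MRSA67: 3
  MRSA344 vs MRSA152: 4
  MRSA67 vs MRSA152: 6
The largest is 6, between MRSA67 and MRSA152.

6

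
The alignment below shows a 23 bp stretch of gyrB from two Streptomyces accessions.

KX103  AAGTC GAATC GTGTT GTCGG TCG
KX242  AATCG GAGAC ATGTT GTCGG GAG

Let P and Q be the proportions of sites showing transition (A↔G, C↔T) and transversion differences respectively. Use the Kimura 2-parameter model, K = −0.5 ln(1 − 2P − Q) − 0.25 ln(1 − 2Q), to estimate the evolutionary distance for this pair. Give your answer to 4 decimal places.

0.4679

The sequences differ at positions 3 (G/T, transversion), 4 (T/C, transition), 5 (C/G, transversion), 8 (A/G, transition), 9 (T/A, transversion), 11 (G/A, transition), 21 (T/G, transversion), 22 (C/A, transversion).
Of the 8 differences, 3 transitions and 5 transversions over 23 sites: P = 3/23 = 0.130435, Q = 5/23 = 0.217391.
d = −0.5·ln(0.521739) − 0.25·ln(0.565218) = −0.5·(-0.650588) − 0.25·(-0.570544) = 0.4679.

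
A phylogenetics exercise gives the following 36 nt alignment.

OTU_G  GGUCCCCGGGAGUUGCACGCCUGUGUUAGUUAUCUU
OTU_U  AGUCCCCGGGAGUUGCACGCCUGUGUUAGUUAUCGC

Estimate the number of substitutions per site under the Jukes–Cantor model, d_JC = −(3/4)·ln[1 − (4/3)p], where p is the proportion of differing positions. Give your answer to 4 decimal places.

0.0883

Mismatches occur at site 1 (G↔A), site 35 (U↔G), site 36 (U↔C).
p = 3/36 = 0.083333.
d = −0.75 · ln(1 − (4/3)·0.083333) = −0.75 · ln(0.888889) = −0.75 · (-0.117783) = 0.0883.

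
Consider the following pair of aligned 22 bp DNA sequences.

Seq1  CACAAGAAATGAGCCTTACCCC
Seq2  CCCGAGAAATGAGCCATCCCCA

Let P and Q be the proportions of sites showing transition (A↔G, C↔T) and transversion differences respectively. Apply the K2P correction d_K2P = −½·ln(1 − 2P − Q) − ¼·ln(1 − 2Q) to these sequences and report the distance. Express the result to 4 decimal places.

0.2722

Mismatches occur at site 2 (A→C, transversion), site 4 (A→G, transition), site 16 (T→A, transversion), site 18 (A→C, transversion), site 22 (C→A, transversion).
Of the 5 differences, 1 transition and 4 transversions over 22 sites: P = 1/22 = 0.045455, Q = 4/22 = 0.181818.
d = −0.5·ln(0.727272) − 0.25·ln(0.636364) = −0.5·(-0.318455) − 0.25·(-0.451985) = 0.2722.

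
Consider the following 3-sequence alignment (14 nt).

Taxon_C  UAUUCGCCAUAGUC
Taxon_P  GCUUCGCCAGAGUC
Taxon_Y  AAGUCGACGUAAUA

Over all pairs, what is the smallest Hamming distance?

Pairwise Hamming distances:
  Taxon_C vs Taxon_P: 3
  Taxon_C vs Taxon_Y: 6
  Taxon_P vs Taxon_Y: 8
The smallest is 3, between Taxon_C and Taxon_P.

3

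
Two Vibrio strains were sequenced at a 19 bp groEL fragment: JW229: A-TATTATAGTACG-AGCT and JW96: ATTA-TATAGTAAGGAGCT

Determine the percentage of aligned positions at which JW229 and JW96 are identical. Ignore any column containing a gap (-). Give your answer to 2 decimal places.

93.75%

Excluding the 3 gap columns leaves 16 comparable sites.
The sequences differ at position 13 (C/A).
15 of the 16 comparable sites match, so the percent identity is 15/16 × 100 = 93.75%.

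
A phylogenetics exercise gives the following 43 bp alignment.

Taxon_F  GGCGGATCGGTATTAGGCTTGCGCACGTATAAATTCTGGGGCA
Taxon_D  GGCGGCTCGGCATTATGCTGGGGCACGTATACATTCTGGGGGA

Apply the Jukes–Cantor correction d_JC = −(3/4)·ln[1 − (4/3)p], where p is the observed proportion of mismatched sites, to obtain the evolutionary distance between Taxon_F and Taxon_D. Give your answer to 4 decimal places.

The sequences differ at positions 6 (A/C), 11 (T/C), 16 (G/T), 20 (T/G), 22 (C/G), 32 (A/C), 42 (C/G).
p = 7/43 = 0.162791.
d = −0.75 · ln(1 − (4/3)·0.162791) = −0.75 · ln(0.782945) = −0.75 · (-0.244693) = 0.1835.

0.1835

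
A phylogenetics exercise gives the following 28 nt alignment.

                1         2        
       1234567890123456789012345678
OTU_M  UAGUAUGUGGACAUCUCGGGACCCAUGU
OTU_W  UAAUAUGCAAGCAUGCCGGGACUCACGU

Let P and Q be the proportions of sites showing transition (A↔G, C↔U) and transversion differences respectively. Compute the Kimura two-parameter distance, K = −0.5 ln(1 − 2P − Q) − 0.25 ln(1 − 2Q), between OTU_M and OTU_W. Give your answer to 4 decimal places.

Differing sites — 3:G/A (Ti); 8:U/C (Ti); 9:G/A (Ti); 10:G/A (Ti); 11:A/G (Ti); 15:C/G (Tv); 16:U/C (Ti); 23:C/U (Ti); 26:U/C (Ti).
Of the 9 differences, 8 transitions and 1 transversion over 28 sites: P = 8/28 = 0.285714, Q = 1/28 = 0.035714.
d = −0.5·ln(0.392858) − 0.25·ln(0.928572) = −0.5·(-0.934307) − 0.25·(-0.074107) = 0.4857.

0.4857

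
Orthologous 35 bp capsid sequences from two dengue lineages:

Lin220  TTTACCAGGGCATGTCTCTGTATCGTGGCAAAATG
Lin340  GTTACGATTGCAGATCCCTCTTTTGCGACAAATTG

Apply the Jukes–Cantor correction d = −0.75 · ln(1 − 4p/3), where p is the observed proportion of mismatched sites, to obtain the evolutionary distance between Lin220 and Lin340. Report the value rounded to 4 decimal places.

The sequences differ at positions 1 (T/G), 6 (C/G), 8 (G/T), 9 (G/T), 13 (T/G), 14 (G/A), 17 (T/C), 20 (G/C), 22 (A/T), 24 (C/T), 26 (T/C), 28 (G/A), 33 (A/T).
p = 13/35 = 0.371429.
d = −0.75 · ln(1 − (4/3)·0.371429) = −0.75 · ln(0.504761) = −0.75 · (-0.683670) = 0.5128.

0.5128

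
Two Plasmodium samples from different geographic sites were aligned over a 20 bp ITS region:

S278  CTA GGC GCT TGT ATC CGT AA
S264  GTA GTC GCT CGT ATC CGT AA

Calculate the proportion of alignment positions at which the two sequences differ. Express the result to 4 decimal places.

0.1500

The sequences differ at positions 1 (C/G), 5 (G/T), 10 (T/C).
There are 3 differences over 20 sites, so p = 3/20 = 0.1500.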